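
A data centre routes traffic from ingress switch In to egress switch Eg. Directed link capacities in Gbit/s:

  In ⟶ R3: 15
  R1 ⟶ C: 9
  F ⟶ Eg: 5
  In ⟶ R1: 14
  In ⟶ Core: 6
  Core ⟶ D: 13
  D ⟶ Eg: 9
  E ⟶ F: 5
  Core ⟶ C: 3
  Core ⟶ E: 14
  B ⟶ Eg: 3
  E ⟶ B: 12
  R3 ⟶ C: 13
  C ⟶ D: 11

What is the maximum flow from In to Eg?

Augment In→Core→D→Eg: bottleneck 6, flow now 6.
Augment In→R3→C→D→Eg: bottleneck 3, flow now 9.
Augment In→R3→C→D→Core→E→B→Eg: bottleneck 3, flow now 12. (uses reverse residual edge)
Augment In→R3→C→D→Core→E→F→Eg: bottleneck 3, flow now 15. (uses reverse residual edge)
No augmenting path remains; maximum flow = 15.
In the residual graph, reachable from In: {In, R3, R1, C, D}.
Min-cut edges: In→Core (6), D→Eg (9); capacity 6 + 9 = 15.
This cut is saturated, so no flow can exceed 15.

15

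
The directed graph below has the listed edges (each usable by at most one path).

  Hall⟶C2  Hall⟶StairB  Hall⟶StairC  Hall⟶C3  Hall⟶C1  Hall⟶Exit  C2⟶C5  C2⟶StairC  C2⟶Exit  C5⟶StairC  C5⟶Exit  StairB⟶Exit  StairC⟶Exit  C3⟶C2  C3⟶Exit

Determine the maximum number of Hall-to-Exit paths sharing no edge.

5

Assign every edge capacity 1; by Menger, the answer equals the max flow.
Path Hall→Exit (+1); total 1.
Path Hall→C2→Exit (+1); total 2.
Path Hall→StairB→Exit (+1); total 3.
Path Hall→StairC→Exit (+1); total 4.
Path Hall→C3→Exit (+1); total 5.
No residual Hall→Exit path; max flow = 5.
Certifying cut of size 5: {Hall→C2, Hall→C3, Hall→Exit, Hall→StairB, Hall→StairC}.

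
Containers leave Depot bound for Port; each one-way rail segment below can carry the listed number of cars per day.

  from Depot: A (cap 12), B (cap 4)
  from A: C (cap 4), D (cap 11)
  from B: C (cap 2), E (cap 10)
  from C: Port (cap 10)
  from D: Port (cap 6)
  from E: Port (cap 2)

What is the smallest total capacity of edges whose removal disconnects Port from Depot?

14

Augment Depot→A→C→Port: bottleneck 4, flow now 4.
Augment Depot→A→D→Port: bottleneck 6, flow now 10.
Augment Depot→B→C→Port: bottleneck 2, flow now 12.
Augment Depot→B→E→Port: bottleneck 2, flow now 14.
No augmenting path remains; maximum flow = 14.
By max-flow min-cut, the minimum cut capacity equals the max flow.
In the residual graph, reachable from Depot: {Depot, A, D}.
Min-cut edges: Depot→B (4), A→C (4), D→Port (6); capacity 4 + 4 + 6 = 14.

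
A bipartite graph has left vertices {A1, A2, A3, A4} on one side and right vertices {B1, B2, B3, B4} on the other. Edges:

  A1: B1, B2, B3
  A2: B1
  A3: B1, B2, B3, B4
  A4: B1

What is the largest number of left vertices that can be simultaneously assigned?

3

Unit-capacity flow: source→left, listed edges, right→sink; max matching = max flow.
Augmenting path A1→B1 (+1); matched 1.
Augmenting path A3→B2 (+1); matched 2.
Augmenting path A2→B1→A1→B3 (+1); matched 3.
No augmenting path remains; maximum matching = 3.
König certificate: {A1, A3, B1} is a vertex cover of size 3 (every listed pair touches it), so no matching can be larger.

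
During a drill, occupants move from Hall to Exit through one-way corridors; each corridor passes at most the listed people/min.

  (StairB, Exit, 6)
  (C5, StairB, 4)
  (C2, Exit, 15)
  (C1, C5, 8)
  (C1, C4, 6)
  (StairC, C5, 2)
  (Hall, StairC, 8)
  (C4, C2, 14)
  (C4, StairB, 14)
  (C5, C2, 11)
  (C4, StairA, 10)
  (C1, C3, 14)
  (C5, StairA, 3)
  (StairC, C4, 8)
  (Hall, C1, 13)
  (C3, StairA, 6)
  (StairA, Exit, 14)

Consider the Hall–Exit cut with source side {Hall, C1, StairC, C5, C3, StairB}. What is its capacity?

40

Edges leaving {Hall, C1, StairC, C5, C3, StairB}: C1→C4 (6), StairC→C4 (8), C5→C2 (11), C5→StairA (3), C3→StairA (6), StairB→Exit (6).
Cut capacity = 6 + 8 + 11 + 3 + 6 + 6 = 40.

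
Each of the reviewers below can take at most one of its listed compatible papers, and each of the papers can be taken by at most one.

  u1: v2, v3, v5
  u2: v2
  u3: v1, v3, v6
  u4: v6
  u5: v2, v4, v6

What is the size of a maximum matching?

5

Unit-capacity flow: source→left, listed edges, right→sink; max matching = max flow.
Augmenting path u1→v2 (+1); matched 1.
Augmenting path u3→v1 (+1); matched 2.
Augmenting path u4→v6 (+1); matched 3.
Augmenting path u5→v4 (+1); matched 4.
Augmenting path u2→v2→u1→v3 (+1); matched 5.
No augmenting path remains; maximum matching = 5.
König certificate: {u1, u2, u3, u4, u5} is a vertex cover of size 5 (every listed pair touches it), so no matching can be larger.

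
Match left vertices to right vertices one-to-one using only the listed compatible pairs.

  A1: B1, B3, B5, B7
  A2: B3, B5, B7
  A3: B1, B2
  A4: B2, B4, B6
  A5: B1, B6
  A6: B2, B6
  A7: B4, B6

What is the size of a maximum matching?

6

Unit-capacity flow: source→left, listed edges, right→sink; max matching = max flow.
Augmenting path A1→B1 (+1); matched 1.
Augmenting path A2→B3 (+1); matched 2.
Augmenting path A3→B2 (+1); matched 3.
Augmenting path A4→B4 (+1); matched 4.
Augmenting path A5→B6 (+1); matched 5.
Augmenting path A6→B2→A3→B1→A1→B5 (+1); matched 6.
No augmenting path remains; maximum matching = 6.
König certificate: {A1, A2, B1, B2, B4, B6} is a vertex cover of size 6 (every listed pair touches it), so no matching can be larger.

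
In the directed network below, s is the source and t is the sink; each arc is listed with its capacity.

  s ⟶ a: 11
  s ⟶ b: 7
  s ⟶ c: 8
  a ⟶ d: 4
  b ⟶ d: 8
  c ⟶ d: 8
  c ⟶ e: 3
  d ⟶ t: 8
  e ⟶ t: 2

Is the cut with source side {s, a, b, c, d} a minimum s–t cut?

Given cut capacity: 3 + 8 = 11.
Augment s→a→d→t: bottleneck 4, flow now 4.
Augment s→b→d→t: bottleneck 4, flow now 8.
Augment s→c→e→t: bottleneck 2, flow now 10.
No augmenting path remains; maximum flow = 10.
In the residual graph, reachable from s: {s, a, b, c, d, e}.
Min-cut edges: d→t (8), e→t (2); capacity 8 + 2 = 10.
Cut capacity 11 exceeds the max flow 10, so it is not minimum.

No — its capacity is 11, but the minimum cut has capacity 10.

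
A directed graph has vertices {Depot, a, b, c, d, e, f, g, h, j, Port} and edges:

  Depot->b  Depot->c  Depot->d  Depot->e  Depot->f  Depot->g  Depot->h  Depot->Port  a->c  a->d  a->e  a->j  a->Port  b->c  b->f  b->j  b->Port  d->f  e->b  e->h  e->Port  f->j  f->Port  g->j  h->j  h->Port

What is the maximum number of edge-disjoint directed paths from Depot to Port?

Assign every edge capacity 1; by Menger, the answer equals the max flow.
Path Depot→Port (+1); total 1.
Path Depot→b→Port (+1); total 2.
Path Depot→e→Port (+1); total 3.
Path Depot→f→Port (+1); total 4.
Path Depot→h→Port (+1); total 5.
No residual Depot→Port path; max flow = 5.
Certifying cut of size 5: {Depot→Port, Depot→b, Depot→e, Depot→h, f→Port}.

5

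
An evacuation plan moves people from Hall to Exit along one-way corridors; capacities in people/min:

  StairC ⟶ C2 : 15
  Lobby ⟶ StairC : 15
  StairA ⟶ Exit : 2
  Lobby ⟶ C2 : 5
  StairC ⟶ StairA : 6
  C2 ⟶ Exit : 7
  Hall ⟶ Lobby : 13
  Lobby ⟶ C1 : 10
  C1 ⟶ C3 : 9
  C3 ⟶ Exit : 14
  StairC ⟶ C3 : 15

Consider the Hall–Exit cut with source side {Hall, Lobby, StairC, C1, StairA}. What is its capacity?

Edges leaving {Hall, Lobby, StairC, C1, StairA}: Lobby→C2 (5), StairC→C2 (15), StairC→C3 (15), C1→C3 (9), StairA→Exit (2).
Cut capacity = 5 + 15 + 15 + 9 + 2 = 46.

46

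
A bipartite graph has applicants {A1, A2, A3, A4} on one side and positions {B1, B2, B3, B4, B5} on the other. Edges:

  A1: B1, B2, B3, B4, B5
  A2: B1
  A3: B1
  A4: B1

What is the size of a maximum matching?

2

Unit-capacity flow: source→left, listed edges, right→sink; max matching = max flow.
Augmenting path A1→B1 (+1); matched 1.
Augmenting path A2→B1→A1→B2 (+1); matched 2.
No augmenting path remains; maximum matching = 2.
König certificate: {A1, B1} is a vertex cover of size 2 (every listed pair touches it), so no matching can be larger.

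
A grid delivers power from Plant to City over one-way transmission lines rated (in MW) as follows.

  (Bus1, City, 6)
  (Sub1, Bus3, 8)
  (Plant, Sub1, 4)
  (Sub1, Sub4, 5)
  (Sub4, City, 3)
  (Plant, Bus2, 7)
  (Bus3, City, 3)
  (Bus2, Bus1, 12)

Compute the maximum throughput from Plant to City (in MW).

Augment Plant→Sub1→Sub4→City: bottleneck 3, flow now 3.
Augment Plant→Sub1→Bus3→City: bottleneck 1, flow now 4.
Augment Plant→Bus2→Bus1→City: bottleneck 6, flow now 10.
No augmenting path remains; maximum flow = 10.
In the residual graph, reachable from Plant: {Plant, Bus2, Bus1}.
Min-cut edges: Plant→Sub1 (4), Bus1→City (6); capacity 4 + 6 = 10.
This cut is saturated, so no flow can exceed 10.

10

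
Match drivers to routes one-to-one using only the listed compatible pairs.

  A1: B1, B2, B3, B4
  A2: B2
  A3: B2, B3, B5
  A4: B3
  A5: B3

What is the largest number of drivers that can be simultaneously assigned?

4

Unit-capacity flow: source→left, listed edges, right→sink; max matching = max flow.
Augmenting path A1→B1 (+1); matched 1.
Augmenting path A2→B2 (+1); matched 2.
Augmenting path A3→B3 (+1); matched 3.
Augmenting path A4→B3→A3→B5 (+1); matched 4.
No augmenting path remains; maximum matching = 4.
König certificate: {A1, A2, A3, B3} is a vertex cover of size 4 (every listed pair touches it), so no matching can be larger.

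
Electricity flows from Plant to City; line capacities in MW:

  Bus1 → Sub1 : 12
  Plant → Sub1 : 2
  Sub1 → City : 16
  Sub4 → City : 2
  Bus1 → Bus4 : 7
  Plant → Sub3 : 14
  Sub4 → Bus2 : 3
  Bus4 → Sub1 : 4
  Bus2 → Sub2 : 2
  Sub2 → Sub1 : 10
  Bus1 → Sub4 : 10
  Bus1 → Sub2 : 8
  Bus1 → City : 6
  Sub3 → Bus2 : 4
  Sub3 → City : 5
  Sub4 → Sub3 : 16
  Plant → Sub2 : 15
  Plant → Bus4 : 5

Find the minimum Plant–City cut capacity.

Augment Plant→Sub3→City: bottleneck 5, flow now 5.
Augment Plant→Sub1→City: bottleneck 2, flow now 7.
Augment Plant→Bus4→Sub1→City: bottleneck 4, flow now 11.
Augment Plant→Sub2→Sub1→City: bottleneck 10, flow now 21.
No augmenting path remains; maximum flow = 21.
By max-flow min-cut, the minimum cut capacity equals the max flow.
In the residual graph, reachable from Plant: {Plant, Bus4, Sub3, Bus2, Sub2}.
Min-cut edges: Plant→Sub1 (2), Bus4→Sub1 (4), Sub3→City (5), Sub2→Sub1 (10); capacity 2 + 4 + 5 + 10 = 21.

21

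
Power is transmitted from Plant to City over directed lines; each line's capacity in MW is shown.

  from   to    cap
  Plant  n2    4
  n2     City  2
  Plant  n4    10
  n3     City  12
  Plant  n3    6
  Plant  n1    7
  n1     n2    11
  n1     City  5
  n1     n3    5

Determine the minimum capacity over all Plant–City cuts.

Augment Plant→n1→City: bottleneck 5, flow now 5.
Augment Plant→n2→City: bottleneck 2, flow now 7.
Augment Plant→n3→City: bottleneck 6, flow now 13.
Augment Plant→n1→n3→City: bottleneck 2, flow now 15.
No augmenting path remains; maximum flow = 15.
By max-flow min-cut, the minimum cut capacity equals the max flow.
In the residual graph, reachable from Plant: {Plant, n2, n4}.
Min-cut edges: Plant→n1 (7), Plant→n3 (6), n2→City (2); capacity 7 + 6 + 2 = 15.

15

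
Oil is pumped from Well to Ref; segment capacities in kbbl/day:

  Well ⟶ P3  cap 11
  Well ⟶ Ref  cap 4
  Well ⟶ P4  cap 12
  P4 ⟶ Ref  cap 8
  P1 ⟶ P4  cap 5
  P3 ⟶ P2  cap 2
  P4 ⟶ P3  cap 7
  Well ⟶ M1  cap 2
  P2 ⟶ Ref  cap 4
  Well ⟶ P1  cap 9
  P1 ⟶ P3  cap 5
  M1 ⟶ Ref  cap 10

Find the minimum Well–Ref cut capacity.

Augment Well→Ref: bottleneck 4, flow now 4.
Augment Well→P4→Ref: bottleneck 8, flow now 12.
Augment Well→M1→Ref: bottleneck 2, flow now 14.
Augment Well→P3→P2→Ref: bottleneck 2, flow now 16.
No augmenting path remains; maximum flow = 16.
By max-flow min-cut, the minimum cut capacity equals the max flow.
In the residual graph, reachable from Well: {Well, P1, P4, P3}.
Min-cut edges: Well→M1 (2), Well→Ref (4), P4→Ref (8), P3→P2 (2); capacity 2 + 4 + 8 + 2 = 16.

16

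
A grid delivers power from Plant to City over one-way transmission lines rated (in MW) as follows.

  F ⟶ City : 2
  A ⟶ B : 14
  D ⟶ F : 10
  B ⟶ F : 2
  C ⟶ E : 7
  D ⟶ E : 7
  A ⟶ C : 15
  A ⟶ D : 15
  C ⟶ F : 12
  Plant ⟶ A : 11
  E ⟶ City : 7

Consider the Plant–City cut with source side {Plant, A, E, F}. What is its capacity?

53

Edges leaving {Plant, A, E, F}: A→B (14), A→C (15), A→D (15), E→City (7), F→City (2).
Cut capacity = 14 + 15 + 15 + 7 + 2 = 53.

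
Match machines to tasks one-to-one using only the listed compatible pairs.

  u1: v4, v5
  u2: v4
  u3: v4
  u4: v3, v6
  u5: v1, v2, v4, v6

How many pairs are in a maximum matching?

Unit-capacity flow: source→left, listed edges, right→sink; max matching = max flow.
Augmenting path u1→v4 (+1); matched 1.
Augmenting path u4→v3 (+1); matched 2.
Augmenting path u5→v1 (+1); matched 3.
Augmenting path u2→v4→u1→v5 (+1); matched 4.
No augmenting path remains; maximum matching = 4.
König certificate: {u1, u4, u5, v4} is a vertex cover of size 4 (every listed pair touches it), so no matching can be larger.

4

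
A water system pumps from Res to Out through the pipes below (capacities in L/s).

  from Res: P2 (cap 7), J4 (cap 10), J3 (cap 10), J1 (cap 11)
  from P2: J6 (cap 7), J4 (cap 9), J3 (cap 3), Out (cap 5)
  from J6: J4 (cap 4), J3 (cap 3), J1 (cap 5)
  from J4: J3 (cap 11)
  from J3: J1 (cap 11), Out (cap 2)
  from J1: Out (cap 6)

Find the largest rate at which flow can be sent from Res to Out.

Augment Res→P2→Out: bottleneck 5, flow now 5.
Augment Res→J3→Out: bottleneck 2, flow now 7.
Augment Res→J1→Out: bottleneck 6, flow now 13.
No augmenting path remains; maximum flow = 13.
In the residual graph, reachable from Res: {Res, P2, J6, J4, J3, J1}.
Min-cut edges: P2→Out (5), J3→Out (2), J1→Out (6); capacity 5 + 2 + 6 = 13.
This cut is saturated, so no flow can exceed 13.

13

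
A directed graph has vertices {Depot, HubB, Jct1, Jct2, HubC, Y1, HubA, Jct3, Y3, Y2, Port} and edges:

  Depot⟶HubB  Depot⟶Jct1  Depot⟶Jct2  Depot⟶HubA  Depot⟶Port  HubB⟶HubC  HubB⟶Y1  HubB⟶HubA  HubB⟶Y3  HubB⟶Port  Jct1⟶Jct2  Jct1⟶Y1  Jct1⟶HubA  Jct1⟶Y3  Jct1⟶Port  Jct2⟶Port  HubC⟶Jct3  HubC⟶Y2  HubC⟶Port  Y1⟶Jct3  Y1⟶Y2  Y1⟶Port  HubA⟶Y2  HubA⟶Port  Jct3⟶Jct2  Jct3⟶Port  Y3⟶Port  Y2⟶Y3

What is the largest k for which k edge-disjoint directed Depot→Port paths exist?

5

Assign every edge capacity 1; by Menger, the answer equals the max flow.
Path Depot→Port (+1); total 1.
Path Depot→HubB→Port (+1); total 2.
Path Depot→Jct1→Port (+1); total 3.
Path Depot→Jct2→Port (+1); total 4.
Path Depot→HubA→Port (+1); total 5.
No residual Depot→Port path; max flow = 5.
Certifying cut of size 5: {Depot→HubA, Depot→HubB, Depot→Jct1, Depot→Jct2, Depot→Port}.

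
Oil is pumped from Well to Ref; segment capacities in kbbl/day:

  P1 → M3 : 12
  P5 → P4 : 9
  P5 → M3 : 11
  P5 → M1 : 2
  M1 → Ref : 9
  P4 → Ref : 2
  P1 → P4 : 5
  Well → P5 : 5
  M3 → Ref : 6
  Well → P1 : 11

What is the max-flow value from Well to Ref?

Augment Well→P1→P4→Ref: bottleneck 2, flow now 2.
Augment Well→P1→M3→Ref: bottleneck 6, flow now 8.
Augment Well→P5→M1→Ref: bottleneck 2, flow now 10.
No augmenting path remains; maximum flow = 10.
In the residual graph, reachable from Well: {Well, P1, P5, P4, M3}.
Min-cut edges: P5→M1 (2), P4→Ref (2), M3→Ref (6); capacity 2 + 2 + 6 = 10.
This cut is saturated, so no flow can exceed 10.

10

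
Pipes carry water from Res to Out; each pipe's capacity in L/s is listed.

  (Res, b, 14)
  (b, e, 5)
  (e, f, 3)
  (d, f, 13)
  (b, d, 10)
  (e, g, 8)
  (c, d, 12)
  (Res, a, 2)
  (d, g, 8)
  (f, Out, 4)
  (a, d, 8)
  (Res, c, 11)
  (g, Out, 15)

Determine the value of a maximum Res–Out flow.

17

Augment Res→a→d→f→Out: bottleneck 2, flow now 2.
Augment Res→b→d→f→Out: bottleneck 2, flow now 4.
Augment Res→b→d→g→Out: bottleneck 8, flow now 12.
Augment Res→b→e→g→Out: bottleneck 4, flow now 16.
Augment Res→c→d→b→e→g→Out: bottleneck 1, flow now 17. (uses reverse residual edge)
No augmenting path remains; maximum flow = 17.
In the residual graph, reachable from Res: {Res, a, b, c, d, f}.
Min-cut edges: b→e (5), d→g (8), f→Out (4); capacity 5 + 8 + 4 = 17.
This cut is saturated, so no flow can exceed 17.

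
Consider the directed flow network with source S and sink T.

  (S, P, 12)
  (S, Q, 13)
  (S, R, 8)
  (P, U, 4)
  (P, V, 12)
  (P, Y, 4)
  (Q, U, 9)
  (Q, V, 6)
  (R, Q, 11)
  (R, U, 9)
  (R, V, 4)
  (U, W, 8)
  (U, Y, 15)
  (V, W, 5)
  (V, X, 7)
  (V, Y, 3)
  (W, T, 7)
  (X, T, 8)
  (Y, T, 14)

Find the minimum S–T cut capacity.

28

Augment S→P→Y→T: bottleneck 4, flow now 4.
Augment S→P→U→W→T: bottleneck 4, flow now 8.
Augment S→P→V→W→T: bottleneck 3, flow now 11.
Augment S→P→V→X→T: bottleneck 1, flow now 12.
Augment S→Q→U→Y→T: bottleneck 9, flow now 21.
Augment S→Q→V→X→T: bottleneck 4, flow now 25.
Augment S→R→U→Y→T: bottleneck 1, flow now 26.
Augment S→R→V→X→T: bottleneck 2, flow now 28.
No augmenting path remains; maximum flow = 28.
By max-flow min-cut, the minimum cut capacity equals the max flow.
In the residual graph, reachable from S: {S, P, Q, R, U, V, W, Y}.
Min-cut edges: V→X (7), W→T (7), Y→T (14); capacity 7 + 7 + 14 = 28.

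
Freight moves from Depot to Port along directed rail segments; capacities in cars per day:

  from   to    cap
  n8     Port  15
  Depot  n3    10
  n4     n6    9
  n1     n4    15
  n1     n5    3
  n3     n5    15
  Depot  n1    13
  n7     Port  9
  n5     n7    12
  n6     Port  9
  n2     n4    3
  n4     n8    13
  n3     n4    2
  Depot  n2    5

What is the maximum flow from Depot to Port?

26

Augment Depot→n1→n4→n6→Port: bottleneck 9, flow now 9.
Augment Depot→n1→n4→n8→Port: bottleneck 4, flow now 13.
Augment Depot→n2→n4→n8→Port: bottleneck 3, flow now 16.
Augment Depot→n3→n4→n8→Port: bottleneck 2, flow now 18.
Augment Depot→n3→n5→n7→Port: bottleneck 8, flow now 26.
No augmenting path remains; maximum flow = 26.
In the residual graph, reachable from Depot: {Depot, n2}.
Min-cut edges: Depot→n1 (13), Depot→n3 (10), n2→n4 (3); capacity 13 + 10 + 3 = 26.
This cut is saturated, so no flow can exceed 26.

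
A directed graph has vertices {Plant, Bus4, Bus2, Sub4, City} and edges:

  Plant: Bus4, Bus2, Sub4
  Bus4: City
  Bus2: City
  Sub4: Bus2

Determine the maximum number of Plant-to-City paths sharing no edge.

2

Assign every edge capacity 1; by Menger, the answer equals the max flow.
Path Plant→Bus4→City (+1); total 1.
Path Plant→Bus2→City (+1); total 2.
No residual Plant→City path; max flow = 2.
Certifying cut of size 2: {Bus2→City, Plant→Bus4}.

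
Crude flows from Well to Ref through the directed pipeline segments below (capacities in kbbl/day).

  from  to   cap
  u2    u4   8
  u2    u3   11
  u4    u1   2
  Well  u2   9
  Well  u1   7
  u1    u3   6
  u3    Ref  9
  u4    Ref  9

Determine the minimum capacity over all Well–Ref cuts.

Augment Well→u1→u3→Ref: bottleneck 6, flow now 6.
Augment Well→u2→u3→Ref: bottleneck 3, flow now 9.
Augment Well→u2→u4→Ref: bottleneck 6, flow now 15.
No augmenting path remains; maximum flow = 15.
By max-flow min-cut, the minimum cut capacity equals the max flow.
In the residual graph, reachable from Well: {Well, u1}.
Min-cut edges: Well→u2 (9), u1→u3 (6); capacity 9 + 6 = 15.

15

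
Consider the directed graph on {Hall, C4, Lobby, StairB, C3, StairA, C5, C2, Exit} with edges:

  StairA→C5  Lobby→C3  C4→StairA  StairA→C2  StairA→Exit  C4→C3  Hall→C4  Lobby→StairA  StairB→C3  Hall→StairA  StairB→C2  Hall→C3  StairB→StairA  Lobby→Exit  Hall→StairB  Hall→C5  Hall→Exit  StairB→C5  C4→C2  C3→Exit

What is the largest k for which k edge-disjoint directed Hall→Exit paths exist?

3

Assign every edge capacity 1; by Menger, the answer equals the max flow.
Path Hall→Exit (+1); total 1.
Path Hall→C3→Exit (+1); total 2.
Path Hall→StairA→Exit (+1); total 3.
No residual Hall→Exit path; max flow = 3.
Certifying cut of size 3: {C3→Exit, Hall→Exit, StairA→Exit}.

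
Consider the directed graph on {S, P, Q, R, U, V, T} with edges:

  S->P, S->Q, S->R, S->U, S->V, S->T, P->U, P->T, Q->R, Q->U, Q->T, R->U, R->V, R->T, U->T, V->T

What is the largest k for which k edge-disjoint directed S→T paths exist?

Assign every edge capacity 1; by Menger, the answer equals the max flow.
Path S→T (+1); total 1.
Path S→P→T (+1); total 2.
Path S→Q→T (+1); total 3.
Path S→R→T (+1); total 4.
Path S→U→T (+1); total 5.
Path S→V→T (+1); total 6.
No residual S→T path; max flow = 6.
Certifying cut of size 6: {S→P, S→Q, S→R, S→T, S→U, S→V}.

6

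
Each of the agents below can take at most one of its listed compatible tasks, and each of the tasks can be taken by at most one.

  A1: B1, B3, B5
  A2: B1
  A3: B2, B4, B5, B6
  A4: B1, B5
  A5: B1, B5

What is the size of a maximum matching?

4

Unit-capacity flow: source→left, listed edges, right→sink; max matching = max flow.
Augmenting path A1→B1 (+1); matched 1.
Augmenting path A3→B2 (+1); matched 2.
Augmenting path A4→B5 (+1); matched 3.
Augmenting path A2→B1→A1→B3 (+1); matched 4.
No augmenting path remains; maximum matching = 4.
König certificate: {A1, A3, B1, B5} is a vertex cover of size 4 (every listed pair touches it), so no matching can be larger.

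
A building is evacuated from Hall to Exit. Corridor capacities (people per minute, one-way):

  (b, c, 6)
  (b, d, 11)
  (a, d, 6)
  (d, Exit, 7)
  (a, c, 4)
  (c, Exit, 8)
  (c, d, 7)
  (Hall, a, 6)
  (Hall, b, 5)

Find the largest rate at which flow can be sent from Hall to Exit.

11

Augment Hall→a→c→Exit: bottleneck 4, flow now 4.
Augment Hall→a→d→Exit: bottleneck 2, flow now 6.
Augment Hall→b→c→Exit: bottleneck 4, flow now 10.
Augment Hall→b→d→Exit: bottleneck 1, flow now 11.
No augmenting path remains; maximum flow = 11.
In the residual graph, reachable from Hall: {Hall}.
Min-cut edges: Hall→a (6), Hall→b (5); capacity 6 + 5 = 11.
This cut is saturated, so no flow can exceed 11.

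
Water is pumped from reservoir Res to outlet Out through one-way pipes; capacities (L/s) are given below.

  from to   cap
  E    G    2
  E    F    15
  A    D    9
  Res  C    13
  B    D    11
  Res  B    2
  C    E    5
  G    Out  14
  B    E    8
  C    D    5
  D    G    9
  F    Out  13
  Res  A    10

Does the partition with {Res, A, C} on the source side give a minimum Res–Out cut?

Given cut capacity: 2 + 9 + 5 + 5 = 21.
Augment Res→A→D→G→Out: bottleneck 9, flow now 9.
Augment Res→B→E→F→Out: bottleneck 2, flow now 11.
Augment Res→C→E→F→Out: bottleneck 5, flow now 16.
No augmenting path remains; maximum flow = 16.
In the residual graph, reachable from Res: {Res, A, C, D}.
Min-cut edges: Res→B (2), C→E (5), D→G (9); capacity 2 + 5 + 9 = 16.
Cut capacity 21 exceeds the max flow 16, so it is not minimum.

No — its capacity is 21, but the minimum cut has capacity 16.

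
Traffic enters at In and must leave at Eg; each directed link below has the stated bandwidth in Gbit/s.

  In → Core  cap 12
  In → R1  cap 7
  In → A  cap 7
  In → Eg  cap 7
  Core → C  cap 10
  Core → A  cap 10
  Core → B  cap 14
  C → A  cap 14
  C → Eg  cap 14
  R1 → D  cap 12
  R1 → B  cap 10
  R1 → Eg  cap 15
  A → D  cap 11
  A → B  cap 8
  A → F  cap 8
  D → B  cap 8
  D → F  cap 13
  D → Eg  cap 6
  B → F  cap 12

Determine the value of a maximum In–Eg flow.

Augment In→Eg: bottleneck 7, flow now 7.
Augment In→R1→Eg: bottleneck 7, flow now 14.
Augment In→Core→C→Eg: bottleneck 10, flow now 24.
Augment In→A→D→Eg: bottleneck 6, flow now 30.
No augmenting path remains; maximum flow = 30.
In the residual graph, reachable from In: {In, Core, A, D, B, F}.
Min-cut edges: In→R1 (7), In→Eg (7), Core→C (10), D→Eg (6); capacity 7 + 7 + 10 + 6 = 30.
This cut is saturated, so no flow can exceed 30.

30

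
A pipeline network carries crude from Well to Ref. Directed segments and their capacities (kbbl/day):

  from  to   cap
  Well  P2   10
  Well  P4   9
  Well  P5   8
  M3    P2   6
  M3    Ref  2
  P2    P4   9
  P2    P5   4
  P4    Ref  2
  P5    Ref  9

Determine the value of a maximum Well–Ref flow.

Augment Well→P4→Ref: bottleneck 2, flow now 2.
Augment Well→P5→Ref: bottleneck 8, flow now 10.
Augment Well→P2→P5→Ref: bottleneck 1, flow now 11.
No augmenting path remains; maximum flow = 11.
In the residual graph, reachable from Well: {Well, P2, P4, P5}.
Min-cut edges: P4→Ref (2), P5→Ref (9); capacity 2 + 9 = 11.
This cut is saturated, so no flow can exceed 11.

11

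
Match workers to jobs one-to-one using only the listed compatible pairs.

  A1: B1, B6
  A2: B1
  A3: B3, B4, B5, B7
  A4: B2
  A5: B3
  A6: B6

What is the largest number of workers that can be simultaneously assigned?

5

Unit-capacity flow: source→left, listed edges, right→sink; max matching = max flow.
Augmenting path A1→B1 (+1); matched 1.
Augmenting path A3→B3 (+1); matched 2.
Augmenting path A4→B2 (+1); matched 3.
Augmenting path A6→B6 (+1); matched 4.
Augmenting path A5→B3→A3→B4 (+1); matched 5.
No augmenting path remains; maximum matching = 5.
König certificate: {A3, A4, A5, B1, B6} is a vertex cover of size 5 (every listed pair touches it), so no matching can be larger.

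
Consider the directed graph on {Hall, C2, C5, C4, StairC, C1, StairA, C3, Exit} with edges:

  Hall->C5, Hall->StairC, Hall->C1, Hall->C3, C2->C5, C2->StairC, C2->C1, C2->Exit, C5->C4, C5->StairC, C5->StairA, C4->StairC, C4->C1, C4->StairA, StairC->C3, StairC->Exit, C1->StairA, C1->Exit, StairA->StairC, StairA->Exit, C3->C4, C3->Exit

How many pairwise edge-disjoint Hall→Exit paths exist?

4

Assign every edge capacity 1; by Menger, the answer equals the max flow.
Path Hall→StairC→Exit (+1); total 1.
Path Hall→C1→Exit (+1); total 2.
Path Hall→C3→Exit (+1); total 3.
Path Hall→C5→StairA→Exit (+1); total 4.
No residual Hall→Exit path; max flow = 4.
Certifying cut of size 4: {Hall→C1, Hall→C3, Hall→C5, Hall→StairC}.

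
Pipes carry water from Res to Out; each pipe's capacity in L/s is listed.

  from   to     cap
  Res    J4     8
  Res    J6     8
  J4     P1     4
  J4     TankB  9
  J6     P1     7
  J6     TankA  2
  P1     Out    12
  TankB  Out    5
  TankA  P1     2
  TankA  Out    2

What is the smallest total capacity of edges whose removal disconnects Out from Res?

Augment Res→J4→P1→Out: bottleneck 4, flow now 4.
Augment Res→J4→TankB→Out: bottleneck 4, flow now 8.
Augment Res→J6→P1→Out: bottleneck 7, flow now 15.
Augment Res→J6→TankA→Out: bottleneck 1, flow now 16.
No augmenting path remains; maximum flow = 16.
By max-flow min-cut, the minimum cut capacity equals the max flow.
In the residual graph, reachable from Res: {Res}.
Min-cut edges: Res→J4 (8), Res→J6 (8); capacity 8 + 8 = 16.

16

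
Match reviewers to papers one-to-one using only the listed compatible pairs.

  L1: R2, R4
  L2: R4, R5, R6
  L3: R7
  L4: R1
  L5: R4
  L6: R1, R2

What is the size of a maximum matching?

5

Unit-capacity flow: source→left, listed edges, right→sink; max matching = max flow.
Augmenting path L1→R2 (+1); matched 1.
Augmenting path L2→R4 (+1); matched 2.
Augmenting path L3→R7 (+1); matched 3.
Augmenting path L4→R1 (+1); matched 4.
Augmenting path L5→R4→L2→R5 (+1); matched 5.
No augmenting path remains; maximum matching = 5.
König certificate: {L2, L3, R1, R2, R4} is a vertex cover of size 5 (every listed pair touches it), so no matching can be larger.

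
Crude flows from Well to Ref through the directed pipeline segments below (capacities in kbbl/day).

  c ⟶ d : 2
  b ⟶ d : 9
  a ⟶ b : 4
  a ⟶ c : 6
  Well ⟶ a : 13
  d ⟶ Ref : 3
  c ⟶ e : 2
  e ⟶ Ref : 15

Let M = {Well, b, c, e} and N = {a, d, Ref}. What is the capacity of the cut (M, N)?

Edges leaving {Well, b, c, e}: Well→a (13), b→d (9), c→d (2), e→Ref (15).
Cut capacity = 13 + 9 + 2 + 15 = 39.

39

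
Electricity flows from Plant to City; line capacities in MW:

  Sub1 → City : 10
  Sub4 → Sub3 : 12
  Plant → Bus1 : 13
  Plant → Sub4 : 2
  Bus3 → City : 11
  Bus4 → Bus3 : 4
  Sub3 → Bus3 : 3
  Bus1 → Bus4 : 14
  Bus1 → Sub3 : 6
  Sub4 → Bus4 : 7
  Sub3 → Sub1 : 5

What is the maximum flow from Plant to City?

Augment Plant→Sub4→Bus4→Bus3→City: bottleneck 2, flow now 2.
Augment Plant→Bus1→Bus4→Bus3→City: bottleneck 2, flow now 4.
Augment Plant→Bus1→Sub3→Bus3→City: bottleneck 3, flow now 7.
Augment Plant→Bus1→Sub3→Sub1→City: bottleneck 3, flow now 10.
Augment Plant→Bus1→Bus4→Sub4→Sub3→Sub1→City: bottleneck 2, flow now 12. (uses reverse residual edge)
No augmenting path remains; maximum flow = 12.
In the residual graph, reachable from Plant: {Plant, Bus1, Bus4}.
Min-cut edges: Plant→Sub4 (2), Bus1→Sub3 (6), Bus4→Bus3 (4); capacity 2 + 6 + 4 = 12.
This cut is saturated, so no flow can exceed 12.

12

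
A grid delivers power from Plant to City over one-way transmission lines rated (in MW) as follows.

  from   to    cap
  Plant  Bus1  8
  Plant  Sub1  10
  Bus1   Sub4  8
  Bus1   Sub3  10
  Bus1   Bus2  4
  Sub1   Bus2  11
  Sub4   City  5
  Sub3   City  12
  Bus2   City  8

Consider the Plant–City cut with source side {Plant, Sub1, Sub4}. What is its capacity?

24

Edges leaving {Plant, Sub1, Sub4}: Plant→Bus1 (8), Sub1→Bus2 (11), Sub4→City (5).
Cut capacity = 8 + 11 + 5 = 24.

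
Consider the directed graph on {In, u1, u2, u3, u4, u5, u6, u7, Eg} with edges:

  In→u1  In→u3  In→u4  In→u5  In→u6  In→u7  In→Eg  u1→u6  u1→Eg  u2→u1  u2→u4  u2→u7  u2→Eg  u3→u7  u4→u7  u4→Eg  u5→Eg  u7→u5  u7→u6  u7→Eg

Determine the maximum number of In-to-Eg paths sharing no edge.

Assign every edge capacity 1; by Menger, the answer equals the max flow.
Path In→Eg (+1); total 1.
Path In→u1→Eg (+1); total 2.
Path In→u4→Eg (+1); total 3.
Path In→u5→Eg (+1); total 4.
Path In→u7→Eg (+1); total 5.
No residual In→Eg path; max flow = 5.
Certifying cut of size 5: {In→Eg, In→u1, In→u4, u5→Eg, u7→Eg}.

5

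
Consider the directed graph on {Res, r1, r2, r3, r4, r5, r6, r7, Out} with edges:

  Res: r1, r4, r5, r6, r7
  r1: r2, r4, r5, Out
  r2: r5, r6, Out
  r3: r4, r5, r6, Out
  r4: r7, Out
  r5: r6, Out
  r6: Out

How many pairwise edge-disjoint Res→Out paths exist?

4

Assign every edge capacity 1; by Menger, the answer equals the max flow.
Path Res→r1→Out (+1); total 1.
Path Res→r4→Out (+1); total 2.
Path Res→r5→Out (+1); total 3.
Path Res→r6→Out (+1); total 4.
No residual Res→Out path; max flow = 4.
Certifying cut of size 4: {Res→r1, Res→r4, Res→r5, Res→r6}.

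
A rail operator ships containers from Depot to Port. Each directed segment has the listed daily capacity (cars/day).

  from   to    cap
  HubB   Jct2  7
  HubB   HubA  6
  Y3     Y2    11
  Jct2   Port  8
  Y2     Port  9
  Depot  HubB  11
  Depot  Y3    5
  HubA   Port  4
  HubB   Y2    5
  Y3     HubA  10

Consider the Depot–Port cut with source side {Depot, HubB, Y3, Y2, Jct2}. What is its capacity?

33

Edges leaving {Depot, HubB, Y3, Y2, Jct2}: HubB→HubA (6), Y3→HubA (10), Y2→Port (9), Jct2→Port (8).
Cut capacity = 6 + 10 + 9 + 8 = 33.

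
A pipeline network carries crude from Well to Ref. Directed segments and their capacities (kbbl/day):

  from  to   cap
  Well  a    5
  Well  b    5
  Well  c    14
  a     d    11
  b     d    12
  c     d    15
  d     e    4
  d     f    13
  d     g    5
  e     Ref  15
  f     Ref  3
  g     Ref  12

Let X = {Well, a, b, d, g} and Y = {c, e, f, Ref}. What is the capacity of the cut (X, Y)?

43

Edges leaving {Well, a, b, d, g}: Well→c (14), d→e (4), d→f (13), g→Ref (12).
Cut capacity = 14 + 4 + 13 + 12 = 43.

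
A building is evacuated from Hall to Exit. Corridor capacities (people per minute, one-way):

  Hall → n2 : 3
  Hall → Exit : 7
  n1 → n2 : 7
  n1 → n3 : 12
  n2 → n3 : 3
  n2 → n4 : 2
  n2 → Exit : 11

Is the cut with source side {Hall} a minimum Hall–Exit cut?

Yes — it is a minimum cut (capacity 10).

Given cut capacity: 3 + 7 = 10.
Augment Hall→Exit: bottleneck 7, flow now 7.
Augment Hall→n2→Exit: bottleneck 3, flow now 10.
No augmenting path remains; maximum flow = 10.
Cut capacity 10 equals the max flow, so it is a minimum cut.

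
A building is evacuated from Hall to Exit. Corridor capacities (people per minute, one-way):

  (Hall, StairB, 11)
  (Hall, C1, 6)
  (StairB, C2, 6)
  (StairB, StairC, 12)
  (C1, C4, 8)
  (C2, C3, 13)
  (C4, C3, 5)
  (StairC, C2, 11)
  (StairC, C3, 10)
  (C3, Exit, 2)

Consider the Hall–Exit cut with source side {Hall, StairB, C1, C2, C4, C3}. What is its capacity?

14

Edges leaving {Hall, StairB, C1, C2, C4, C3}: StairB→StairC (12), C3→Exit (2).
Cut capacity = 12 + 2 = 14.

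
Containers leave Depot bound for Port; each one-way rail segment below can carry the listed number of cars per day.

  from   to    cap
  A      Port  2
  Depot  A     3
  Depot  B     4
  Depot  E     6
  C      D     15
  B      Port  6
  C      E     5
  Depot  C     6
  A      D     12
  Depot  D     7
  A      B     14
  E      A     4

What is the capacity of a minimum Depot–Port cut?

Augment Depot→A→Port: bottleneck 2, flow now 2.
Augment Depot→B→Port: bottleneck 4, flow now 6.
Augment Depot→A→B→Port: bottleneck 1, flow now 7.
Augment Depot→E→A→B→Port: bottleneck 1, flow now 8.
No augmenting path remains; maximum flow = 8.
By max-flow min-cut, the minimum cut capacity equals the max flow.
In the residual graph, reachable from Depot: {Depot, A, B, C, D, E}.
Min-cut edges: A→Port (2), B→Port (6); capacity 2 + 6 = 8.

8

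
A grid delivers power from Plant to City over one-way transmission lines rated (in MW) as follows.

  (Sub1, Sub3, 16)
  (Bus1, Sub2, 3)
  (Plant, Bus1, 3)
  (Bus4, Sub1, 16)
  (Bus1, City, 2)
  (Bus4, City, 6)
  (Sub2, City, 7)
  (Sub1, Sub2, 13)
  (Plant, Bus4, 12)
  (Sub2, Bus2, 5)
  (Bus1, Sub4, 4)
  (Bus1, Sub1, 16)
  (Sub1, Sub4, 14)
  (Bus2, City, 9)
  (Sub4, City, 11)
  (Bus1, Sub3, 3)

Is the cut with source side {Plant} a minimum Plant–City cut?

Yes — it is a minimum cut (capacity 15).

Given cut capacity: 12 + 3 = 15.
Augment Plant→Bus4→City: bottleneck 6, flow now 6.
Augment Plant→Bus1→City: bottleneck 2, flow now 8.
Augment Plant→Bus1→Sub2→City: bottleneck 1, flow now 9.
Augment Plant→Bus4→Sub1→Sub2→City: bottleneck 6, flow now 15.
No augmenting path remains; maximum flow = 15.
Cut capacity 15 equals the max flow, so it is a minimum cut.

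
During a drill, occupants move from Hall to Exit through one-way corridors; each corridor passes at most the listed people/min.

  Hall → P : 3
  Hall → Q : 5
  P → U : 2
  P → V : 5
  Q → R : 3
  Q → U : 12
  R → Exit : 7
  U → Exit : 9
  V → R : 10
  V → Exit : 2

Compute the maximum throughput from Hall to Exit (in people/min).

Augment Hall→P→U→Exit: bottleneck 2, flow now 2.
Augment Hall→P→V→Exit: bottleneck 1, flow now 3.
Augment Hall→Q→R→Exit: bottleneck 3, flow now 6.
Augment Hall→Q→U→Exit: bottleneck 2, flow now 8.
No augmenting path remains; maximum flow = 8.
In the residual graph, reachable from Hall: {Hall}.
Min-cut edges: Hall→P (3), Hall→Q (5); capacity 3 + 5 = 8.
This cut is saturated, so no flow can exceed 8.

8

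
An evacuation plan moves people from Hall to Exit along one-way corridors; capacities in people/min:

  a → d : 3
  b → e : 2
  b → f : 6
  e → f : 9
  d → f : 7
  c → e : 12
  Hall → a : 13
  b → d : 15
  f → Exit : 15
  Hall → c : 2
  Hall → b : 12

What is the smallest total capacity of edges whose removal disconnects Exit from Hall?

Augment Hall→b→f→Exit: bottleneck 6, flow now 6.
Augment Hall→a→d→f→Exit: bottleneck 3, flow now 9.
Augment Hall→b→d→f→Exit: bottleneck 4, flow now 13.
Augment Hall→b→e→f→Exit: bottleneck 2, flow now 15.
No augmenting path remains; maximum flow = 15.
By max-flow min-cut, the minimum cut capacity equals the max flow.
In the residual graph, reachable from Hall: {Hall, a, b, c, d, e, f}.
Min-cut edges: f→Exit (15); capacity 15 = 15.

15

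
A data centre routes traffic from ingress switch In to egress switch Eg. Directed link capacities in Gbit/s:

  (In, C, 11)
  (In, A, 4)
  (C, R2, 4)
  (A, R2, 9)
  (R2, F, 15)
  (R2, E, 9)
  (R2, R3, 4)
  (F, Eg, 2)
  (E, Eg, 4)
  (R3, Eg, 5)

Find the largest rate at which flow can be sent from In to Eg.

Augment In→C→R2→F→Eg: bottleneck 2, flow now 2.
Augment In→C→R2→E→Eg: bottleneck 2, flow now 4.
Augment In→A→R2→E→Eg: bottleneck 2, flow now 6.
Augment In→A→R2→R3→Eg: bottleneck 2, flow now 8.
No augmenting path remains; maximum flow = 8.
In the residual graph, reachable from In: {In, C}.
Min-cut edges: In→A (4), C→R2 (4); capacity 4 + 4 = 8.
This cut is saturated, so no flow can exceed 8.

8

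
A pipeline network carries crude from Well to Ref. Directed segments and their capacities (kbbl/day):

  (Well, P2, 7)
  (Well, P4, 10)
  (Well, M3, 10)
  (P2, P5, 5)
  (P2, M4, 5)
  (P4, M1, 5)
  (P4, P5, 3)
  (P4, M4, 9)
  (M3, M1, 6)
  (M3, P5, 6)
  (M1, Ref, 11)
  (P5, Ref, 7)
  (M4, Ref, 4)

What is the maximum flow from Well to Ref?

Augment Well→P2→P5→Ref: bottleneck 5, flow now 5.
Augment Well→P2→M4→Ref: bottleneck 2, flow now 7.
Augment Well→P4→M1→Ref: bottleneck 5, flow now 12.
Augment Well→P4→P5→Ref: bottleneck 2, flow now 14.
Augment Well→P4→M4→Ref: bottleneck 2, flow now 16.
Augment Well→M3→M1→Ref: bottleneck 6, flow now 22.
No augmenting path remains; maximum flow = 22.
In the residual graph, reachable from Well: {Well, P2, P4, M3, P5, M4}.
Min-cut edges: P4→M1 (5), M3→M1 (6), P5→Ref (7), M4→Ref (4); capacity 5 + 6 + 7 + 4 = 22.
This cut is saturated, so no flow can exceed 22.

22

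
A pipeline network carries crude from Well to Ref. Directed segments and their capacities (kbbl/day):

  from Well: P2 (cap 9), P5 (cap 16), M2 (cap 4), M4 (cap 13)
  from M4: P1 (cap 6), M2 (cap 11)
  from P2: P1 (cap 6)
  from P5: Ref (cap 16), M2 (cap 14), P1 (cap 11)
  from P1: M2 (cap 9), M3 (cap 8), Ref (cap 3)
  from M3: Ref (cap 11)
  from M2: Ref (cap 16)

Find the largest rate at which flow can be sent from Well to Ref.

Augment Well→P5→Ref: bottleneck 16, flow now 16.
Augment Well→M2→Ref: bottleneck 4, flow now 20.
Augment Well→M4→P1→Ref: bottleneck 3, flow now 23.
Augment Well→M4→M2→Ref: bottleneck 10, flow now 33.
Augment Well→P2→P1→M3→Ref: bottleneck 6, flow now 39.
No augmenting path remains; maximum flow = 39.
In the residual graph, reachable from Well: {Well, P2}.
Min-cut edges: Well→M4 (13), Well→P5 (16), Well→M2 (4), P2→P1 (6); capacity 13 + 16 + 4 + 6 = 39.
This cut is saturated, so no flow can exceed 39.

39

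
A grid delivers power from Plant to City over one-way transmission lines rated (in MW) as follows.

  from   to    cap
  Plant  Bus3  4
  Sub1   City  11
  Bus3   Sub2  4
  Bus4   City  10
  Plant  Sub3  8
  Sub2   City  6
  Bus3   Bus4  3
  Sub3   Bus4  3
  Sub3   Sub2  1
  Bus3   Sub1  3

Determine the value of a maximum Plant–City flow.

Augment Plant→Bus3→Bus4→City: bottleneck 3, flow now 3.
Augment Plant→Bus3→Sub2→City: bottleneck 1, flow now 4.
Augment Plant→Sub3→Bus4→City: bottleneck 3, flow now 7.
Augment Plant→Sub3→Sub2→City: bottleneck 1, flow now 8.
No augmenting path remains; maximum flow = 8.
In the residual graph, reachable from Plant: {Plant, Sub3}.
Min-cut edges: Plant→Bus3 (4), Sub3→Bus4 (3), Sub3→Sub2 (1); capacity 4 + 3 + 1 = 8.
This cut is saturated, so no flow can exceed 8.

8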